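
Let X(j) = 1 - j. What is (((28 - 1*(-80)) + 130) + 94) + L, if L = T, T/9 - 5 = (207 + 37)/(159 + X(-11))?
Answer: 7407/19 ≈ 389.84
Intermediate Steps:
T = 1099/19 (T = 45 + 9*((207 + 37)/(159 + (1 - 1*(-11)))) = 45 + 9*(244/(159 + (1 + 11))) = 45 + 9*(244/(159 + 12)) = 45 + 9*(244/171) = 45 + 244/19 = 1099/19 ≈ 57.842)
L = 1099/19 ≈ 57.842
(((28 - 1*(-80)) + 130) + 94) + L = (((28 - 1*(-80)) + 130) + 94) + 1099/19 = (((28 + 80) + 130) + 94) + 1099/19 = ((108 + 130) + 94) + 1099/19 = (238 + 94) + 1099/19 = 332 + 1099/19 = 7407/19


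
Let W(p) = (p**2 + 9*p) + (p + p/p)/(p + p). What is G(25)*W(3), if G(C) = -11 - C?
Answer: -1320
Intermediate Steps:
W(p) = p**2 + 9*p + (1 + p)/(2*p) (W(p) = (p**2 + 9*p) + (p + 1)/((2*p)) = (p**2 + 9*p) + (1 + p)*(1/(2*p)) = (p**2 + 9*p) + (1 + p)/(2*p) = p**2 + 9*p + (1 + p)/(2*p))
G(25)*W(3) = (-11 - 1*25)*(1/2 + 3**2 + (1/2)/3 + 9*3) = (-11 - 25)*(1/2 + 9 + (1/2)*(1/3) + 27) = -36*(1/2 + 9 + 1/6 + 27) = -36*110/3 = -1320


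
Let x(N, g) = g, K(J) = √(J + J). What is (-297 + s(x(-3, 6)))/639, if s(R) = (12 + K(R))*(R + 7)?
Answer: -47/213 + 26*√3/639 ≈ -0.15018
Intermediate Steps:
K(J) = √2*√J (K(J) = √(2*J) = √2*√J)
s(R) = (7 + R)*(12 + √2*√R) (s(R) = (12 + √2*√R)*(R + 7) = (12 + √2*√R)*(7 + R) = (7 + R)*(12 + √2*√R))
(-297 + s(x(-3, 6)))/639 = (-297 + (84 + 12*6 + √2*6^(3/2) + 7*√2*√6))/639 = (-297 + (84 + 72 + √2*(6*√6) + 14*√3))/639 = (-297 + (84 + 72 + 12*√3 + 14*√3))/639 = (-297 + (156 + 26*√3))/639 = (-141 + 26*√3)/639 = -47/213 + 26*√3/639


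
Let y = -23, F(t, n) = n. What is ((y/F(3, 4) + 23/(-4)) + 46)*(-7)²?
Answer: 3381/2 ≈ 1690.5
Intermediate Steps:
((y/F(3, 4) + 23/(-4)) + 46)*(-7)² = ((-23/4 + 23/(-4)) + 46)*(-7)² = ((-23*¼ + 23*(-¼)) + 46)*49 = ((-23/4 - 23/4) + 46)*49 = (-23/2 + 46)*49 = (69/2)*49 = 3381/2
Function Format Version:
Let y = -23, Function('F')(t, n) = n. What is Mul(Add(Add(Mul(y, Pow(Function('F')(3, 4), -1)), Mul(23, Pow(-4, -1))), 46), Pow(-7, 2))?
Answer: Rational(3381, 2) ≈ 1690.5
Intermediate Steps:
Mul(Add(Add(Mul(y, Pow(Function('F')(3, 4), -1)), Mul(23, Pow(-4, -1))), 46), Pow(-7, 2)) = Mul(Add(Add(Mul(-23, Pow(4, -1)), Mul(23, Pow(-4, -1))), 46), Pow(-7, 2)) = Mul(Add(Add(Mul(-23, Rational(1, 4)), Mul(23, Rational(-1, 4))), 46), 49) = Mul(Add(Add(Rational(-23, 4), Rational(-23, 4)), 46), 49) = Mul(Add(Rational(-23, 2), 46), 49) = Mul(Rational(69, 2), 49) = Rational(3381, 2)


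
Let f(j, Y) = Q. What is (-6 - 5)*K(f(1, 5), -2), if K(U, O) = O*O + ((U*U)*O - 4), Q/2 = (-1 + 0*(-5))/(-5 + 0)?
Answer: 88/25 ≈ 3.5200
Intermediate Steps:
Q = ⅖ (Q = 2*((-1 + 0*(-5))/(-5 + 0)) = 2*((-1 + 0)/(-5)) = 2*(-1*(-⅕)) = 2*(⅕) = ⅖ ≈ 0.40000)
f(j, Y) = ⅖
K(U, O) = -4 + O² + O*U² (K(U, O) = O² + (U²*O - 4) = O² + (O*U² - 4) = O² + (-4 + O*U²) = -4 + O² + O*U²)
(-6 - 5)*K(f(1, 5), -2) = (-6 - 5)*(-4 + (-2)² - 2*(⅖)²) = -11*(-4 + 4 - 2*4/25) = -11*(-4 + 4 - 8/25) = -11*(-8/25) = 88/25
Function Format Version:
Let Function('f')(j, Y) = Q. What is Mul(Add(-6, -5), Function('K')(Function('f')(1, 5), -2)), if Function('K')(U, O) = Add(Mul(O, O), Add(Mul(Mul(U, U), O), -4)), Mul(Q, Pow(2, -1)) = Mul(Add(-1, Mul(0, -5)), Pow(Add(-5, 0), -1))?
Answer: Rational(88, 25) ≈ 3.5200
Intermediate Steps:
Q = Rational(2, 5) (Q = Mul(2, Mul(Add(-1, Mul(0, -5)), Pow(Add(-5, 0), -1))) = Mul(2, Mul(Add(-1, 0), Pow(-5, -1))) = Mul(2, Mul(-1, Rational(-1, 5))) = Mul(2, Rational(1, 5)) = Rational(2, 5) ≈ 0.40000)
Function('f')(j, Y) = Rational(2, 5)
Function('K')(U, O) = Add(-4, Pow(O, 2), Mul(O, Pow(U, 2))) (Function('K')(U, O) = Add(Pow(O, 2), Add(Mul(Pow(U, 2), O), -4)) = Add(Pow(O, 2), Add(Mul(O, Pow(U, 2)), -4)) = Add(Pow(O, 2), Add(-4, Mul(O, Pow(U, 2)))) = Add(-4, Pow(O, 2), Mul(O, Pow(U, 2))))
Mul(Add(-6, -5), Function('K')(Function('f')(1, 5), -2)) = Mul(Add(-6, -5), Add(-4, Pow(-2, 2), Mul(-2, Pow(Rational(2, 5), 2)))) = Mul(-11, Add(-4, 4, Mul(-2, Rational(4, 25)))) = Mul(-11, Add(-4, 4, Rational(-8, 25))) = Mul(-11, Rational(-8, 25)) = Rational(88, 25)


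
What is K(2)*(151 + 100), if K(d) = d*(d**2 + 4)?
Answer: 4016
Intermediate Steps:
K(d) = d*(4 + d**2)
K(2)*(151 + 100) = (2*(4 + 2**2))*(151 + 100) = (2*(4 + 4))*251 = (2*8)*251 = 16*251 = 4016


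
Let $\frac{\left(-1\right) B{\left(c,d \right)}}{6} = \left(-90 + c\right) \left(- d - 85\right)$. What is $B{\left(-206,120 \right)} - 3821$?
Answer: $-367901$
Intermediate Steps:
$B{\left(c,d \right)} = - 6 \left(-90 + c\right) \left(-85 - d\right)$ ($B{\left(c,d \right)} = - 6 \left(-90 + c\right) \left(- d - 85\right) = - 6 \left(-90 + c\right) \left(-85 - d\right)$)
$B{\left(-206,120 \right)} - 3821 = \left(-45900 - 64800 + 510 \left(-206\right) + 6 \left(-206\right) 120\right) - 3821 = \left(-45900 - 64800 - 105060 - 148320\right) - 3821 = -364080 - 3821 = -367901$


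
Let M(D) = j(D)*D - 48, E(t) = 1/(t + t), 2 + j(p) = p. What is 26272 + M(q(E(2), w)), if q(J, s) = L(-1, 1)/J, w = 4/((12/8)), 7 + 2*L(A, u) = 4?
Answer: 26272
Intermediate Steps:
L(A, u) = -3/2 (L(A, u) = -7/2 + (1/2)*4 = -7/2 + 2 = -3/2)
j(p) = -2 + p
E(t) = 1/(2*t)
w = 8/3 (w = 4/((12*(1/8))) = 4/(3/2) = 4*(2/3) = 8/3 ≈ 2.6667)
q(J, s) = -3/(2*J)
M(D) = -48 + D*(-2 + D) (M(D) = (-2 + D)*D - 48 = D*(-2 + D) - 48 = -48 + D*(-2 + D))
26272 + M(q(E(2), w)) = 26272 + (-48 + (-3/(2*((1/2)/2)))*(-2 - 3/(2*((1/2)/2)))) = 26272 + (-48 + (-3/(2*((1/2)*(1/2))))*(-2 - 3/(2*((1/2)*(1/2))))) = 26272 + (-48 + (-3/(2*1/4))*(-2 - 3/(2*1/4))) = 26272 + (-48 + (-3/2*4)*(-2 - 3/2*4)) = 26272 + (-48 - 6*(-2 - 6)) = 26272 + (-48 - 6*(-8)) = 26272 + (-48 + 48) = 26272 + 0 = 26272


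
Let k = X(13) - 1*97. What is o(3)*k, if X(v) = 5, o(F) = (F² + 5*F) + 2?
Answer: -2392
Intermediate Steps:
o(F) = 2 + F² + 5*F
k = -92 (k = 5 - 1*97 = 5 - 97 = -92)
o(3)*k = (2 + 3² + 5*3)*(-92) = (2 + 9 + 15)*(-92) = 26*(-92) = -2392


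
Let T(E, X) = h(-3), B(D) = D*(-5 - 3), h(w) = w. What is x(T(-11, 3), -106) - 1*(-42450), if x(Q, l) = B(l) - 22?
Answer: 43276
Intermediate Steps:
B(D) = -8*D (B(D) = D*(-8) = -8*D)
T(E, X) = -3
x(Q, l) = -22 - 8*l (x(Q, l) = -8*l - 22 = -22 - 8*l)
x(T(-11, 3), -106) - 1*(-42450) = (-22 - 8*(-106)) - 1*(-42450) = (-22 + 848) + 42450 = 826 + 42450 = 43276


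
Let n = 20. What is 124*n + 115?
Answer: 2595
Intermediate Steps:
124*n + 115 = 124*20 + 115 = 2480 + 115 = 2595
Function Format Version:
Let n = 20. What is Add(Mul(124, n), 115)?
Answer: 2595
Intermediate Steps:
Add(Mul(124, n), 115) = Add(Mul(124, 20), 115) = Add(2480, 115) = 2595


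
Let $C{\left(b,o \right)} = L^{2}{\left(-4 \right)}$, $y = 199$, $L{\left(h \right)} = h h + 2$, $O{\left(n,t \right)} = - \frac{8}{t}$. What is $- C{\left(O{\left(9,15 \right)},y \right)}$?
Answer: $-324$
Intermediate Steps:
$L{\left(h \right)} = 2 + h^{2}$ ($L{\left(h \right)} = h^{2} + 2 = 2 + h^{2}$)
$C{\left(b,o \right)} = 324$ ($C{\left(b,o \right)} = \left(2 + \left(-4\right)^{2}\right)^{2} = \left(2 + 16\right)^{2} = 18^{2} = 324$)
$- C{\left(O{\left(9,15 \right)},y \right)} = \left(-1\right) 324 = -324$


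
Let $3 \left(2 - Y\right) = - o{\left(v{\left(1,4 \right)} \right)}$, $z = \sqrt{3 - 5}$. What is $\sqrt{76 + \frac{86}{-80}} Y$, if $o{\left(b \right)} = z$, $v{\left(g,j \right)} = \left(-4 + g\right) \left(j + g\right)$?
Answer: $\frac{3 \sqrt{370} \left(6 + i \sqrt{2}\right)}{20} \approx 17.312 + 4.0804 i$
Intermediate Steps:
$v{\left(g,j \right)} = \left(-4 + g\right) \left(g + j\right)$
$z = i \sqrt{2}$ ($z = \sqrt{-2} = i \sqrt{2} \approx 1.4142 i$)
$o{\left(b \right)} = i \sqrt{2}$
$Y = 2 + \frac{i \sqrt{2}}{3}$ ($Y = 2 - \frac{\left(-1\right) i \sqrt{2}}{3} = 2 + \frac{i \sqrt{2}}{3} \approx 2.0 + 0.4714 i$)
$\sqrt{76 + \frac{86}{-80}} Y = \sqrt{76 + \frac{86}{-80}} \left(2 + \frac{i \sqrt{2}}{3}\right) = \sqrt{76 + 86 \left(- \frac{1}{80}\right)} \left(2 + \frac{i \sqrt{2}}{3}\right) = \sqrt{76 - \frac{43}{40}} \left(2 + \frac{i \sqrt{2}}{3}\right) = \sqrt{\frac{2997}{40}} \left(2 + \frac{i \sqrt{2}}{3}\right) = \frac{9 \sqrt{370}}{20} \left(2 + \frac{i \sqrt{2}}{3}\right) = \frac{9 \sqrt{370} \left(2 + \frac{i \sqrt{2}}{3}\right)}{20}$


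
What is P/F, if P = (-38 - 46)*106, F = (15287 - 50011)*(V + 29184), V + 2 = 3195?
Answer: 2226/281064737 ≈ 7.9199e-6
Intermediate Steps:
V = 3193 (V = -2 + 3195 = 3193)
F = -1124258948 (F = (15287 - 50011)*(3193 + 29184) = -34724*32377 = -1124258948)
P = -8904 (P = -84*106 = -8904)
P/F = -8904/(-1124258948) = -8904*(-1/1124258948) = 2226/281064737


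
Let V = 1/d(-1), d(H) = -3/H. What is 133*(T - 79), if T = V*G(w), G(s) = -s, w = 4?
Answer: -32053/3 ≈ -10684.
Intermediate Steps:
V = ⅓ (V = 1/(-3/(-1)) = 1/(-3*(-1)) = 1/3 = ⅓ ≈ 0.33333)
T = -4/3 (T = (-1*4)/3 = (⅓)*(-4) = -4/3 ≈ -1.3333)
133*(T - 79) = 133*(-4/3 - 79) = 133*(-241/3) = -32053/3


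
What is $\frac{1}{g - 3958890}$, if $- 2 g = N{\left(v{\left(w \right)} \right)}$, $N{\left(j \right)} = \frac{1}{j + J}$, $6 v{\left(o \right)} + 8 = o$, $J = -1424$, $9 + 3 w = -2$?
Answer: $- \frac{25667}{101612829621} \approx -2.526 \cdot 10^{-7}$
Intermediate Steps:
$w = - \frac{11}{3}$ ($w = -3 + \frac{1}{3} \left(-2\right) = -3 - \frac{2}{3} = - \frac{11}{3} \approx -3.6667$)
$v{\left(o \right)} = - \frac{4}{3} + \frac{o}{6}$
$N{\left(j \right)} = \frac{1}{-1424 + j}$ ($N{\left(j \right)} = \frac{1}{j - 1424} = \frac{1}{-1424 + j}$)
$g = \frac{9}{25667}$ ($g = - \frac{1}{2 \left(-1424 + \left(- \frac{4}{3} + \frac{1}{6} \left(- \frac{11}{3}\right)\right)\right)} = - \frac{1}{2 \left(-1424 - \frac{35}{18}\right)} = - \frac{1}{2 \left(- \frac{25667}{18}\right)} = \left(- \frac{1}{2}\right) \left(- \frac{18}{25667}\right) = \frac{9}{25667} \approx 0.00035064$)
$\frac{1}{g - 3958890} = \frac{1}{\frac{9}{25667} - 3958890} = \frac{1}{- \frac{101612829621}{25667}} = - \frac{25667}{101612829621}$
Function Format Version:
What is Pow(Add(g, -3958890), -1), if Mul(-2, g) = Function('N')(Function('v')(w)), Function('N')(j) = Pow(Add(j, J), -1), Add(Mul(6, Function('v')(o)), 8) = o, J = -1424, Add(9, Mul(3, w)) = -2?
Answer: Rational(-25667, 101612829621) ≈ -2.5260e-7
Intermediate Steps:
w = Rational(-11, 3) (w = Add(-3, Mul(Rational(1, 3), -2)) = Add(-3, Rational(-2, 3)) = Rational(-11, 3) ≈ -3.6667)
Function('v')(o) = Add(Rational(-4, 3), Mul(Rational(1, 6), o))
Function('N')(j) = Pow(Add(-1424, j), -1) (Function('N')(j) = Pow(Add(j, -1424), -1) = Pow(Add(-1424, j), -1))
g = Rational(9, 25667) (g = Mul(Rational(-1, 2), Pow(Add(-1424, Add(Rational(-4, 3), Mul(Rational(1, 6), Rational(-11, 3)))), -1)) = Mul(Rational(-1, 2), Pow(Add(-1424, Add(Rational(-4, 3), Rational(-11, 18))), -1)) = Mul(Rational(-1, 2), Pow(Add(-1424, Rational(-35, 18)), -1)) = Mul(Rational(-1, 2), Pow(Rational(-25667, 18), -1)) = Mul(Rational(-1, 2), Rational(-18, 25667)) = Rational(9, 25667) ≈ 0.00035064)
Pow(Add(g, -3958890), -1) = Pow(Add(Rational(9, 25667), -3958890), -1) = Pow(Rational(-101612829621, 25667), -1) = Rational(-25667, 101612829621)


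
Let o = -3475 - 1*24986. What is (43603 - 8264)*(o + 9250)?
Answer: -678897529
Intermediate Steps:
o = -28461 (o = -3475 - 24986 = -28461)
(43603 - 8264)*(o + 9250) = (43603 - 8264)*(-28461 + 9250) = 35339*(-19211) = -678897529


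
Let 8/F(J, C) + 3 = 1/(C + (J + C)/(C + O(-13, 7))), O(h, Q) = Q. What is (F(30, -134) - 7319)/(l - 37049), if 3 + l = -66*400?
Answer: 372445523/3227739788 ≈ 0.11539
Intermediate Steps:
l = -26403 (l = -3 - 66*400 = -3 - 26400 = -26403)
F(J, C) = 8/(-3 + 1/(C + (C + J)/(7 + C))) (F(J, C) = 8/(-3 + 1/(C + (J + C)/(C + 7))) = 8/(-3 + 1/(C + (C + J)/(7 + C))))
(F(30, -134) - 7319)/(l - 37049) = (8*(-1*30 - 1*(-134)² - 8*(-134))/(-7 + 3*30 + 3*(-134)² + 23*(-134)) - 7319)/(-26403 - 37049) = (8*(-30 - 1*17956 + 1072)/(-7 + 90 + 3*17956 - 3082) - 7319)/(-63452) = (8*(-30 - 17956 + 1072)/(-7 + 90 + 53868 - 3082) - 7319)*(-1/63452) = (8*(-16914)/50869 - 7319)*(-1/63452) = (8*(1/50869)*(-16914) - 7319)*(-1/63452) = (-135312/50869 - 7319)*(-1/63452) = -372445523/50869*(-1/63452) = 372445523/3227739788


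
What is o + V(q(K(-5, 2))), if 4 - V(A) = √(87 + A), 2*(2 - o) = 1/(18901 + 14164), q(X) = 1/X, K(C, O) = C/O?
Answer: 396779/66130 - √2165/5 ≈ -3.3059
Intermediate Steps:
o = 132259/66130 (o = 2 - 1/(2*(18901 + 14164)) = 2 - ½/33065 = 2 - ½*1/33065 = 2 - 1/66130 = 132259/66130 ≈ 2.0000)
V(A) = 4 - √(87 + A)
o + V(q(K(-5, 2))) = 132259/66130 + (4 - √(87 + 1/(-5/2))) = 132259/66130 + (4 - √(87 - ⅖)) = 132259/66130 + (4 - √(433/5)) = 132259/66130 + (4 - √2165/5) = 396779/66130 - √2165/5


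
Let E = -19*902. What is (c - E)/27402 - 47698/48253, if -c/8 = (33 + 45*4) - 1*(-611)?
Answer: -399072229/661114353 ≈ -0.60364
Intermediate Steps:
c = -6592 (c = -8*((33 + 45*4) - 1*(-611)) = -8*((33 + 180) + 611) = -8*(213 + 611) = -8*824 = -6592)
E = -17138
(c - E)/27402 - 47698/48253 = (-6592 - 1*(-17138))/27402 - 47698/48253 = (-6592 + 17138)*(1/27402) - 47698*1/48253 = 10546*(1/27402) - 47698/48253 = 5273/13701 - 47698/48253 = -399072229/661114353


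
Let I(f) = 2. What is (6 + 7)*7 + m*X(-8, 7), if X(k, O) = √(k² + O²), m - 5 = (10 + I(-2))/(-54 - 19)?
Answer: 91 + 353*√113/73 ≈ 142.40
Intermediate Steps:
m = 353/73 (m = 5 + (10 + 2)/(-54 - 19) = 5 + 12/(-73) = 5 + 12*(-1/73) = 5 - 12/73 = 353/73 ≈ 4.8356)
X(k, O) = √(O² + k²)
(6 + 7)*7 + m*X(-8, 7) = (6 + 7)*7 + 353*√(7² + (-8)²)/73 = 13*7 + 353*√(49 + 64)/73 = 91 + 353*√113/73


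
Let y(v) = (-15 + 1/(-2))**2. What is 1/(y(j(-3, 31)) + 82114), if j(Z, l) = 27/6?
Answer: 4/329417 ≈ 1.2143e-5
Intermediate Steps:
j(Z, l) = 9/2 (j(Z, l) = 27*(1/6) = 9/2)
y(v) = 961/4 (y(v) = (-15 - 1/2)**2 = (-31/2)**2 = 961/4)
1/(y(j(-3, 31)) + 82114) = 1/(961/4 + 82114) = 1/(329417/4) = 4/329417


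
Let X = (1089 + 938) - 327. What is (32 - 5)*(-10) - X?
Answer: -1970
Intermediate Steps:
X = 1700 (X = 2027 - 327 = 1700)
(32 - 5)*(-10) - X = (32 - 5)*(-10) - 1*1700 = 27*(-10) - 1700 = -270 - 1700 = -1970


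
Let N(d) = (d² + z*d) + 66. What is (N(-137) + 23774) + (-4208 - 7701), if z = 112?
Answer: 15356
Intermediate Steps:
N(d) = 66 + d² + 112*d (N(d) = (d² + 112*d) + 66 = 66 + d² + 112*d)
(N(-137) + 23774) + (-4208 - 7701) = ((66 + (-137)² + 112*(-137)) + 23774) + (-4208 - 7701) = ((66 + 18769 - 15344) + 23774) - 11909 = (3491 + 23774) - 11909 = 27265 - 11909 = 15356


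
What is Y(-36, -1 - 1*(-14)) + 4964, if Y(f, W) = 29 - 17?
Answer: 4976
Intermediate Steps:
Y(f, W) = 12
Y(-36, -1 - 1*(-14)) + 4964 = 12 + 4964 = 4976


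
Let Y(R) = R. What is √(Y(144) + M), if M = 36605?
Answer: √36749 ≈ 191.70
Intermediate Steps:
√(Y(144) + M) = √(144 + 36605) = √36749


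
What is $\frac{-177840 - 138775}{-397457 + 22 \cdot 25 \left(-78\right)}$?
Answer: $\frac{316615}{440357} \approx 0.719$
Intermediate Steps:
$\frac{-177840 - 138775}{-397457 + 22 \cdot 25 \left(-78\right)} = - \frac{316615}{-397457 + 550 \left(-78\right)} = - \frac{316615}{-397457 - 42900} = - \frac{316615}{-440357} = \left(-316615\right) \left(- \frac{1}{440357}\right) = \frac{316615}{440357}$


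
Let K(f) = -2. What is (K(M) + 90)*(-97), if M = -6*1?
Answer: -8536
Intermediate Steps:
M = -6
(K(M) + 90)*(-97) = (-2 + 90)*(-97) = 88*(-97) = -8536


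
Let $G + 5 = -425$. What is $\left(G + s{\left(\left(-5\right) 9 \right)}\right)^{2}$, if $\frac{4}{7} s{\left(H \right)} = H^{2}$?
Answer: $\frac{155127025}{16} \approx 9.6954 \cdot 10^{6}$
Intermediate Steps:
$G = -430$ ($G = -5 - 425 = -430$)
$s{\left(H \right)} = \frac{7 H^{2}}{4}$
$\left(G + s{\left(\left(-5\right) 9 \right)}\right)^{2} = \left(-430 + \frac{7 \left(\left(-5\right) 9\right)^{2}}{4}\right)^{2} = \left(-430 + \frac{7 \left(-45\right)^{2}}{4}\right)^{2} = \left(-430 + \frac{7}{4} \cdot 2025\right)^{2} = \left(-430 + \frac{14175}{4}\right)^{2} = \left(\frac{12455}{4}\right)^{2} = \frac{155127025}{16}$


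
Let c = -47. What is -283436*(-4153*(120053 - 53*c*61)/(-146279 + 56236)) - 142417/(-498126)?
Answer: -159489259893738550901/44852759418 ≈ -3.5558e+9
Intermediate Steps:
-283436*(-4153*(120053 - 53*c*61)/(-146279 + 56236)) - 142417/(-498126) = -283436*(-4153*(120053 - 53*(-47)*61)/(-146279 + 56236)) - 142417/(-498126) = -283436/(-90043/(120053 + 2491*61)*(-1/4153)) - 142417*(-1/498126) = -283436/(-90043/(120053 + 151951)*(-1/4153)) + 142417/498126 = -283436/(-90043/272004*(-1/4153)) + 142417/498126 = -283436/(-90043*1/272004*(-1/4153)) + 142417/498126 = -283436/((-90043/272004*(-1/4153))) + 142417/498126 = -283436/90043/1129632612 + 142417/498126 = -283436*1129632612/90043 + 142417/498126 = -320178549014832/90043 + 142417/498126 = -159489259893738550901/44852759418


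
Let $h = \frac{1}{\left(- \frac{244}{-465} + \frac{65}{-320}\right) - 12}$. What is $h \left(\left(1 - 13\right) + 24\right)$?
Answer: $- \frac{357120}{347549} \approx -1.0275$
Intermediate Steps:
$h = - \frac{29760}{347549}$ ($h = \frac{1}{\left(\left(-244\right) \left(- \frac{1}{465}\right) + 65 \left(- \frac{1}{320}\right)\right) - 12} = \frac{1}{\left(\frac{244}{465} - \frac{13}{64}\right) - 12} = \frac{1}{\frac{9571}{29760} - 12} = \frac{1}{- \frac{347549}{29760}} = - \frac{29760}{347549} \approx -0.085628$)
$h \left(\left(1 - 13\right) + 24\right) = - \frac{29760 \left(\left(1 - 13\right) + 24\right)}{347549} = - \frac{29760 \left(-12 + 24\right)}{347549} = \left(- \frac{29760}{347549}\right) 12 = - \frac{357120}{347549}$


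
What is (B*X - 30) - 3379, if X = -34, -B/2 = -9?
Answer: -4021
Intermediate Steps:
B = 18 (B = -2*(-9) = 18)
(B*X - 30) - 3379 = (18*(-34) - 30) - 3379 = (-612 - 30) - 3379 = -642 - 3379 = -4021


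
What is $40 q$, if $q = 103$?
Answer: $4120$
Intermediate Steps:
$40 q = 40 \cdot 103 = 4120$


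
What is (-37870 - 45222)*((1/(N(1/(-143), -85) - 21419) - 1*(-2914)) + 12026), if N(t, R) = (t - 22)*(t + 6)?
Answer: -273537616911682246/220347055 ≈ -1.2414e+9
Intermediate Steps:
N(t, R) = (-22 + t)*(6 + t)
(-37870 - 45222)*((1/(N(1/(-143), -85) - 21419) - 1*(-2914)) + 12026) = (-37870 - 45222)*((1/((-132 + (1/(-143))² - 16/(-143)) - 21419) - 1*(-2914)) + 12026) = -83092*((1/((-132 + (-1/143)² - 16*(-1/143)) - 21419) + 2914) + 12026) = -83092*((1/((-132 + 1/20449 + 16/143) - 21419) + 2914) + 12026) = -83092*((1/(-2696979/20449 - 21419) + 2914) + 12026) = -83092*((1/(-440694110/20449) + 2914) + 12026) = -83092*((-20449/440694110 + 2914) + 12026) = -83092*(1284182616091/440694110 + 12026) = -83092*6583969982951/440694110 = -273537616911682246/220347055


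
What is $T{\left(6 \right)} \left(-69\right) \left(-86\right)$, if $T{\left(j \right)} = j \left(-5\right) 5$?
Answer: $-890100$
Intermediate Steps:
$T{\left(j \right)} = - 25 j$ ($T{\left(j \right)} = - 5 j 5 = - 25 j$)
$T{\left(6 \right)} \left(-69\right) \left(-86\right) = \left(-25\right) 6 \left(-69\right) \left(-86\right) = \left(-150\right) \left(-69\right) \left(-86\right) = 10350 \left(-86\right) = -890100$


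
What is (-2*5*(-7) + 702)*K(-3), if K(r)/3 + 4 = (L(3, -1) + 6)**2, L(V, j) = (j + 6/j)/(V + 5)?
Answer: 825075/16 ≈ 51567.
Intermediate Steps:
L(V, j) = (j + 6/j)/(5 + V)
K(r) = 4275/64 (K(r) = -12 + 3*((6 + (-1)**2)/((-1)*(5 + 3)) + 6)**2 = -12 + 3*(-1*(6 + 1)/8 + 6)**2 = -12 + 3*(-1*1/8*7 + 6)**2 = -12 + 3*(-7/8 + 6)**2 = -12 + 3*(41/8)**2 = -12 + 3*(1681/64) = -12 + 5043/64 = 4275/64)
(-2*5*(-7) + 702)*K(-3) = (-2*5*(-7) + 702)*(4275/64) = (-10*(-7) + 702)*(4275/64) = (70 + 702)*(4275/64) = 772*(4275/64) = 825075/16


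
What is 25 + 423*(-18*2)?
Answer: -15203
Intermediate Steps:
25 + 423*(-18*2) = 25 + 423*(-36) = 25 - 15228 = -15203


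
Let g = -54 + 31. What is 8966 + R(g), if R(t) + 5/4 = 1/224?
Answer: 2008105/224 ≈ 8964.8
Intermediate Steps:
g = -23
R(t) = -279/224 (R(t) = -5/4 + 1/224 = -279/224)
8966 + R(g) = 8966 - 279/224 = 2008105/224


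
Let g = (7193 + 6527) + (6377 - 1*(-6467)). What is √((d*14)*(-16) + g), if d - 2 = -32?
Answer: 2*√8321 ≈ 182.44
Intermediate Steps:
d = -30 (d = 2 - 32 = -30)
g = 26564 (g = 13720 + (6377 + 6467) = 13720 + 12844 = 26564)
√((d*14)*(-16) + g) = √(-30*14*(-16) + 26564) = √(-420*(-16) + 26564) = √(6720 + 26564) = √33284 = 2*√8321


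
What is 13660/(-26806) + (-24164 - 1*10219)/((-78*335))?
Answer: 7240191/8980010 ≈ 0.80626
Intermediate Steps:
13660/(-26806) + (-24164 - 1*10219)/((-78*335)) = 13660*(-1/26806) + (-24164 - 10219)/(-26130) = -6830/13403 - 34383*(-1/26130) = -6830/13403 + 11461/8710 = 7240191/8980010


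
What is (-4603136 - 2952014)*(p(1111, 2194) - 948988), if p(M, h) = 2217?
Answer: 7152996920650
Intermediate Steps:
(-4603136 - 2952014)*(p(1111, 2194) - 948988) = (-4603136 - 2952014)*(2217 - 948988) = -7555150*(-946771) = 7152996920650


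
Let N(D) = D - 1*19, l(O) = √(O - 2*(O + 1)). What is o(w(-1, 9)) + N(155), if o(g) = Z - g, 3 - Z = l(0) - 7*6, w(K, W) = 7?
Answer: 174 - I*√2 ≈ 174.0 - 1.4142*I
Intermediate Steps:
l(O) = √(-2 - O) (l(O) = √(O - 2*(1 + O)) = √(O + (-2 - 2*O)) = √(-2 - O))
Z = 45 - I*√2 (Z = 3 - (√(-2 - 1*0) - 7*6) = 3 - (√(-2 + 0) - 42) = 3 - (√(-2) - 42) = 3 - (I*√2 - 42) = 3 - (-42 + I*√2) = 3 + (42 - I*√2) = 45 - I*√2 ≈ 45.0 - 1.4142*I)
o(g) = 45 - g - I*√2 (o(g) = (45 - I*√2) - g = 45 - g - I*√2)
N(D) = -19 + D (N(D) = D - 19 = -19 + D)
o(w(-1, 9)) + N(155) = (45 - 1*7 - I*√2) + (-19 + 155) = (45 - 7 - I*√2) + 136 = (38 - I*√2) + 136 = 174 - I*√2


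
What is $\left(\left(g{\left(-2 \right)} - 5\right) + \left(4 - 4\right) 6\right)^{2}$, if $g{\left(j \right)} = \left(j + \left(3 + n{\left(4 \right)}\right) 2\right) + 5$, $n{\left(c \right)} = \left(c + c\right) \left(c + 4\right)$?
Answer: $17424$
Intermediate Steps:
$n{\left(c \right)} = 2 c \left(4 + c\right)$
$g{\left(j \right)} = 139 + j$ ($g{\left(j \right)} = \left(j + \left(3 + 2 \cdot 4 \left(4 + 4\right)\right) 2\right) + 5 = \left(j + \left(3 + 2 \cdot 4 \cdot 8\right) 2\right) + 5 = \left(j + \left(3 + 64\right) 2\right) + 5 = \left(j + 67 \cdot 2\right) + 5 = \left(j + 134\right) + 5 = \left(134 + j\right) + 5 = 139 + j$)
$\left(\left(g{\left(-2 \right)} - 5\right) + \left(4 - 4\right) 6\right)^{2} = \left(\left(\left(139 - 2\right) - 5\right) + \left(4 - 4\right) 6\right)^{2} = \left(\left(137 - 5\right) + \left(4 - 4\right) 6\right)^{2} = \left(132 + 0 \cdot 6\right)^{2} = \left(132 + 0\right)^{2} = 132^{2} = 17424$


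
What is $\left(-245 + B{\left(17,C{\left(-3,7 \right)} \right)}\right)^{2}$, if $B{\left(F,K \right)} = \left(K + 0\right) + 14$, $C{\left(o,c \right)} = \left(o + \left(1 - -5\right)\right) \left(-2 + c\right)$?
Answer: $46656$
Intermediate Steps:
$C{\left(o,c \right)} = \left(-2 + c\right) \left(6 + o\right)$ ($C{\left(o,c \right)} = \left(o + \left(1 + 5\right)\right) \left(-2 + c\right) = \left(o + 6\right) \left(-2 + c\right) = \left(6 + o\right) \left(-2 + c\right) = \left(-2 + c\right) \left(6 + o\right)$)
$B{\left(F,K \right)} = 14 + K$ ($B{\left(F,K \right)} = K + 14 = 14 + K$)
$\left(-245 + B{\left(17,C{\left(-3,7 \right)} \right)}\right)^{2} = \left(-245 + \left(14 + \left(-12 - -6 + 6 \cdot 7 + 7 \left(-3\right)\right)\right)\right)^{2} = \left(-245 + \left(14 + \left(-12 + 6 + 42 - 21\right)\right)\right)^{2} = \left(-245 + \left(14 + 15\right)\right)^{2} = \left(-245 + 29\right)^{2} = \left(-216\right)^{2} = 46656$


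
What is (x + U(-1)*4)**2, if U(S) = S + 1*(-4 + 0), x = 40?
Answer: 400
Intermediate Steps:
U(S) = -4 + S (U(S) = S + 1*(-4) = S - 4 = -4 + S)
(x + U(-1)*4)**2 = (40 + (-4 - 1)*4)**2 = (40 - 5*4)**2 = (40 - 20)**2 = 20**2 = 400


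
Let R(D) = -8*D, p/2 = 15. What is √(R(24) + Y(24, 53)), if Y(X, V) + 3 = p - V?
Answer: I*√218 ≈ 14.765*I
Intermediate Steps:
p = 30 (p = 2*15 = 30)
Y(X, V) = 27 - V (Y(X, V) = -3 + (30 - V) = 27 - V)
√(R(24) + Y(24, 53)) = √(-8*24 + (27 - 1*53)) = √(-192 + (27 - 53)) = √(-192 - 26) = √(-218) = I*√218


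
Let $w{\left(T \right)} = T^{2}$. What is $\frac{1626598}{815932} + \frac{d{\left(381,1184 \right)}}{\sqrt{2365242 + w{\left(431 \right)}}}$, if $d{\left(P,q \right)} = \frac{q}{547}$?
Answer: $\frac{813299}{407966} + \frac{1184 \sqrt{8827}}{82082273} \approx 1.9949$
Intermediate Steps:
$d{\left(P,q \right)} = \frac{q}{547}$ ($d{\left(P,q \right)} = q \frac{1}{547} = \frac{q}{547}$)
$\frac{1626598}{815932} + \frac{d{\left(381,1184 \right)}}{\sqrt{2365242 + w{\left(431 \right)}}} = \frac{1626598}{815932} + \frac{\frac{1}{547} \cdot 1184}{\sqrt{2365242 + 431^{2}}} = 1626598 \cdot \frac{1}{815932} + \frac{1184}{547 \sqrt{2365242 + 185761}} = \frac{813299}{407966} + \frac{1184}{547 \sqrt{2551003}} = \frac{813299}{407966} + \frac{1184}{547 \cdot 17 \sqrt{8827}} = \frac{813299}{407966} + \frac{1184 \frac{\sqrt{8827}}{150059}}{547} = \frac{813299}{407966} + \frac{1184 \sqrt{8827}}{82082273}$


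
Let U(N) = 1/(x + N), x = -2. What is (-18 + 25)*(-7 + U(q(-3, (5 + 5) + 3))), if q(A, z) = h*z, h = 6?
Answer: -3717/76 ≈ -48.908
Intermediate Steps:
q(A, z) = 6*z
U(N) = 1/(-2 + N)
(-18 + 25)*(-7 + U(q(-3, (5 + 5) + 3))) = (-18 + 25)*(-7 + 1/(-2 + 6*((5 + 5) + 3))) = 7*(-7 + 1/(-2 + 6*(10 + 3))) = 7*(-7 + 1/(-2 + 6*13)) = 7*(-7 + 1/(-2 + 78)) = 7*(-7 + 1/76) = 7*(-531/76) = -3717/76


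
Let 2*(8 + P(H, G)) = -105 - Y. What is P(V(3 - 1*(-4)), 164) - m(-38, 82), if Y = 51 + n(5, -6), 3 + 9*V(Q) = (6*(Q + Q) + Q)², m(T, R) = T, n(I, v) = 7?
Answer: -103/2 ≈ -51.500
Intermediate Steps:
V(Q) = -⅓ + 169*Q²/9 (V(Q) = -⅓ + (6*(Q + Q) + Q)²/9 = -⅓ + (6*(2*Q) + Q)²/9 = -⅓ + (12*Q + Q)²/9 = -⅓ + (13*Q)²/9 = -⅓ + (169*Q²)/9 = -⅓ + 169*Q²/9)
Y = 58 (Y = 51 + 7 = 58)
P(H, G) = -179/2 (P(H, G) = -8 + (-105 - 1*58)/2 = -8 + (-105 - 58)/2 = -8 + (½)*(-163) = -8 - 163/2 = -179/2)
P(V(3 - 1*(-4)), 164) - m(-38, 82) = -179/2 - 1*(-38) = -179/2 + 38 = -103/2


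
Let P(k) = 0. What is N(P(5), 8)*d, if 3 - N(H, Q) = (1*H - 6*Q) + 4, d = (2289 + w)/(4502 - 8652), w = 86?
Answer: -4465/166 ≈ -26.898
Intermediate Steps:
d = -95/166 (d = (2289 + 86)/(4502 - 8652) = 2375/(-4150) = 2375*(-1/4150) = -95/166 ≈ -0.57229)
N(H, Q) = -1 - H + 6*Q (N(H, Q) = 3 - ((1*H - 6*Q) + 4) = 3 - ((H - 6*Q) + 4) = 3 - (4 + H - 6*Q) = 3 + (-4 - H + 6*Q) = -1 - H + 6*Q)
N(P(5), 8)*d = (-1 - 1*0 + 6*8)*(-95/166) = (-1 + 0 + 48)*(-95/166) = 47*(-95/166) = -4465/166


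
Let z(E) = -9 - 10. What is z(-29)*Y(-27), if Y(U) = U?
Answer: 513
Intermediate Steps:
z(E) = -19
z(-29)*Y(-27) = -19*(-27) = 513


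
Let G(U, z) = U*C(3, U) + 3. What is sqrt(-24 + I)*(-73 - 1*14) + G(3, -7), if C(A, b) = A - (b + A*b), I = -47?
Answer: -24 - 87*I*sqrt(71) ≈ -24.0 - 733.08*I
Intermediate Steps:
C(A, b) = A - b - A*b (C(A, b) = A + (-b - A*b) = A - b - A*b)
G(U, z) = 3 + U*(3 - 4*U) (G(U, z) = U*(3 - U - 1*3*U) + 3 = U*(3 - U - 3*U) + 3 = U*(3 - 4*U) + 3 = 3 + U*(3 - 4*U))
sqrt(-24 + I)*(-73 - 1*14) + G(3, -7) = sqrt(-24 - 47)*(-73 - 1*14) + (3 - 1*3*(-3 + 4*3)) = sqrt(-71)*(-73 - 14) + (3 - 1*3*(-3 + 12)) = (I*sqrt(71))*(-87) + (3 - 1*3*9) = -87*I*sqrt(71) + (3 - 27) = -87*I*sqrt(71) - 24 = -24 - 87*I*sqrt(71)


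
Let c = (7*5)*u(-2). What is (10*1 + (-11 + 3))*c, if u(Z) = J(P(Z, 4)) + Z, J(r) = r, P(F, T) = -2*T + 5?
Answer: -350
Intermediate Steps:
P(F, T) = 5 - 2*T
u(Z) = -3 + Z (u(Z) = (5 - 2*4) + Z = (5 - 8) + Z = -3 + Z)
c = -175 (c = (7*5)*(-3 - 2) = 35*(-5) = -175)
(10*1 + (-11 + 3))*c = (10*1 + (-11 + 3))*(-175) = (10 - 8)*(-175) = 2*(-175) = -350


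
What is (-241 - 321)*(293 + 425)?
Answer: -403516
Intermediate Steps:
(-241 - 321)*(293 + 425) = -562*718 = -403516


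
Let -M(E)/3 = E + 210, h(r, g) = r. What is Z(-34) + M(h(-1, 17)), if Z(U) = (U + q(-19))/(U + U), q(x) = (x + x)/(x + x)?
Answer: -42603/68 ≈ -626.51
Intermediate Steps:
q(x) = 1 (q(x) = (2*x)/((2*x)) = (2*x)*(1/(2*x)) = 1)
Z(U) = (1 + U)/(2*U) (Z(U) = (U + 1)/(U + U) = (1 + U)/((2*U)) = (1 + U)*(1/(2*U)) = (1 + U)/(2*U))
M(E) = -630 - 3*E (M(E) = -3*(E + 210) = -3*(210 + E) = -630 - 3*E)
Z(-34) + M(h(-1, 17)) = (½)*(1 - 34)/(-34) + (-630 - 3*(-1)) = (½)*(-1/34)*(-33) + (-630 + 3) = 33/68 - 627 = -42603/68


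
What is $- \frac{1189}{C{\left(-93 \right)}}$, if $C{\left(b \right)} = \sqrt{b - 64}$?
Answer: $\frac{1189 i \sqrt{157}}{157} \approx 94.893 i$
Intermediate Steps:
$C{\left(b \right)} = \sqrt{-64 + b}$
$- \frac{1189}{C{\left(-93 \right)}} = - \frac{1189}{\sqrt{-64 - 93}} = - \frac{1189}{\sqrt{-157}} = - \frac{1189}{i \sqrt{157}} = - 1189 \left(- \frac{i \sqrt{157}}{157}\right) = \frac{1189 i \sqrt{157}}{157}$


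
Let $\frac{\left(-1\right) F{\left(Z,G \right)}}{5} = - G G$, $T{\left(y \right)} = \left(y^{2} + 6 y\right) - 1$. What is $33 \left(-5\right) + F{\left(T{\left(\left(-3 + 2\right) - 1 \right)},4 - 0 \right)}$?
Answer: $-85$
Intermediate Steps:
$T{\left(y \right)} = -1 + y^{2} + 6 y$
$F{\left(Z,G \right)} = 5 G^{2}$ ($F{\left(Z,G \right)} = - 5 \left(- G G\right) = - 5 \left(- G^{2}\right) = 5 G^{2}$)
$33 \left(-5\right) + F{\left(T{\left(\left(-3 + 2\right) - 1 \right)},4 - 0 \right)} = 33 \left(-5\right) + 5 \left(4 - 0\right)^{2} = -165 + 5 \left(4 + 0\right)^{2} = -165 + 5 \cdot 4^{2} = -165 + 5 \cdot 16 = -165 + 80 = -85$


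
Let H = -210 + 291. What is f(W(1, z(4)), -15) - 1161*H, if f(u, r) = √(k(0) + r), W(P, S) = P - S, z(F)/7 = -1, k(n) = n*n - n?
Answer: -94041 + I*√15 ≈ -94041.0 + 3.873*I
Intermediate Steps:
H = 81
k(n) = n² - n
z(F) = -7 (z(F) = 7*(-1) = -7)
f(u, r) = √r (f(u, r) = √(0*(-1 + 0) + r) = √(0*(-1) + r) = √(0 + r) = √r)
f(W(1, z(4)), -15) - 1161*H = √(-15) - 1161*81 = I*√15 - 94041 = -94041 + I*√15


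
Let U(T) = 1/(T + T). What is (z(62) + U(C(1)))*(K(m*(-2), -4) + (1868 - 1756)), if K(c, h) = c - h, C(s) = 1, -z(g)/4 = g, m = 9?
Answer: -24255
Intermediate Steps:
z(g) = -4*g
U(T) = 1/(2*T)
(z(62) + U(C(1)))*(K(m*(-2), -4) + (1868 - 1756)) = (-4*62 + (1/2)/1)*((9*(-2) - 1*(-4)) + (1868 - 1756)) = (-248 + (1/2)*1)*((-18 + 4) + 112) = (-248 + 1/2)*(-14 + 112) = -495/2*98 = -24255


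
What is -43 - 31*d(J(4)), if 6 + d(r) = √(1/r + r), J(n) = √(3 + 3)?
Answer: 143 - 31*6^(¾)*√7/6 ≈ 90.595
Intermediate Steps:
J(n) = √6
d(r) = -6 + √(r + 1/r) (d(r) = -6 + √(1/r + r) = -6 + √(r + 1/r))
-43 - 31*d(J(4)) = -43 - 31*(-6 + √(√6 + 1/(√6))) = -43 - 31*(-6 + √(√6 + √6/6)) = -43 - 31*(-6 + √(7*√6/6)) = -43 - 31*(-6 + 6^(¾)*(6*√7)/36) = -43 + (186 - 31*6^(¾)*6*√7/36) = 143 - 31*6^(¾)*6*√7/36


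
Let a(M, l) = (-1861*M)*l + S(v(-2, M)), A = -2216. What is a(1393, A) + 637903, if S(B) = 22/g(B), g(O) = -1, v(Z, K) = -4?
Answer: 5745336449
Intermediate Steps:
S(B) = -22 (S(B) = 22/(-1) = 22*(-1) = -22)
a(M, l) = -22 - 1861*M*l (a(M, l) = (-1861*M)*l - 22 = -1861*M*l - 22 = -22 - 1861*M*l)
a(1393, A) + 637903 = (-22 - 1861*1393*(-2216)) + 637903 = (-22 + 5744698568) + 637903 = 5744698546 + 637903 = 5745336449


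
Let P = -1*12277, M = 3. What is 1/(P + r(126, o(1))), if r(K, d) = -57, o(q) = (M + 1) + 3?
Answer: -1/12334 ≈ -8.1077e-5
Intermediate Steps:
o(q) = 7 (o(q) = (3 + 1) + 3 = 4 + 3 = 7)
P = -12277
1/(P + r(126, o(1))) = 1/(-12277 - 57) = 1/(-12334) = -1/12334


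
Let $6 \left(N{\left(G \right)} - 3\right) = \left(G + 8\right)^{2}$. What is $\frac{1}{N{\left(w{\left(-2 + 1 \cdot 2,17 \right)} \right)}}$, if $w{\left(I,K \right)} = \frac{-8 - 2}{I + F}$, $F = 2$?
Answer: $\frac{2}{9} \approx 0.22222$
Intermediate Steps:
$w{\left(I,K \right)} = - \frac{10}{2 + I}$ ($w{\left(I,K \right)} = \frac{-8 - 2}{I + 2} = - \frac{10}{2 + I}$)
$N{\left(G \right)} = 3 + \frac{\left(8 + G\right)^{2}}{6}$ ($N{\left(G \right)} = 3 + \frac{\left(G + 8\right)^{2}}{6} = 3 + \frac{\left(8 + G\right)^{2}}{6}$)
$\frac{1}{N{\left(w{\left(-2 + 1 \cdot 2,17 \right)} \right)}} = \frac{1}{3 + \frac{\left(8 - \frac{10}{2 + \left(-2 + 1 \cdot 2\right)}\right)^{2}}{6}} = \frac{1}{3 + \frac{\left(8 - \frac{10}{2 + \left(-2 + 2\right)}\right)^{2}}{6}} = \frac{1}{3 + \frac{\left(8 - \frac{10}{2 + 0}\right)^{2}}{6}} = \frac{1}{3 + \frac{\left(8 - \frac{10}{2}\right)^{2}}{6}} = \frac{1}{3 + \frac{\left(8 - 5\right)^{2}}{6}} = \frac{1}{3 + \frac{3^{2}}{6}} = \frac{1}{3 + \frac{1}{6} \cdot 9} = \frac{1}{3 + \frac{3}{2}} = \frac{1}{\frac{9}{2}} = \frac{2}{9}$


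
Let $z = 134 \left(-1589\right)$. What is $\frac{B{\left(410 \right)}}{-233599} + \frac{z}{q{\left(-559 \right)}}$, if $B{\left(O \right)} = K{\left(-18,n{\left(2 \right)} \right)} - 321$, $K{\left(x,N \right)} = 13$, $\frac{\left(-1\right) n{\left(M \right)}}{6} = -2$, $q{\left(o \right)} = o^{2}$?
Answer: $- \frac{49643056526}{72995249119} \approx -0.68009$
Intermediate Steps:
$n{\left(M \right)} = 12$ ($n{\left(M \right)} = \left(-6\right) \left(-2\right) = 12$)
$B{\left(O \right)} = -308$ ($B{\left(O \right)} = 13 - 321 = -308$)
$z = -212926$
$\frac{B{\left(410 \right)}}{-233599} + \frac{z}{q{\left(-559 \right)}} = - \frac{308}{-233599} - \frac{212926}{\left(-559\right)^{2}} = \left(-308\right) \left(- \frac{1}{233599}\right) - \frac{212926}{312481} = \frac{308}{233599} - \frac{212926}{312481} = - \frac{49643056526}{72995249119}$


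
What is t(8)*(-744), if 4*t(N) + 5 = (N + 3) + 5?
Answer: -2046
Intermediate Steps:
t(N) = 3/4 + N/4 (t(N) = -5/4 + ((N + 3) + 5)/4 = -5/4 + ((3 + N) + 5)/4 = -5/4 + (8 + N)/4 = -5/4 + (2 + N/4) = 3/4 + N/4)
t(8)*(-744) = (3/4 + (1/4)*8)*(-744) = (3/4 + 2)*(-744) = (11/4)*(-744) = -2046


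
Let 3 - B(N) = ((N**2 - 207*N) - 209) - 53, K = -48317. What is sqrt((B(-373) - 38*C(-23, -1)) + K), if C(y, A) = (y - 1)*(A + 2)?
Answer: 2*I*sqrt(65870) ≈ 513.3*I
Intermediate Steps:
C(y, A) = (-1 + y)*(2 + A)
B(N) = 265 - N**2 + 207*N (B(N) = 3 - (((N**2 - 207*N) - 209) - 53) = 3 - ((-209 + N**2 - 207*N) - 53) = 3 - (-262 + N**2 - 207*N) = 3 + (262 - N**2 + 207*N) = 265 - N**2 + 207*N)
sqrt((B(-373) - 38*C(-23, -1)) + K) = sqrt(((265 - 1*(-373)**2 + 207*(-373)) - 38*(-2 - 1*(-1) + 2*(-23) - 1*(-23))) - 48317) = sqrt(((265 - 1*139129 - 77211) - 38*(-2 + 1 - 46 + 23)) - 48317) = sqrt(((265 - 139129 - 77211) - 38*(-24)) - 48317) = sqrt((-216075 - 1*(-912)) - 48317) = sqrt((-216075 + 912) - 48317) = sqrt(-215163 - 48317) = sqrt(-263480) = 2*I*sqrt(65870)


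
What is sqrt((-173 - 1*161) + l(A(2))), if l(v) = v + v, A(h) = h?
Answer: I*sqrt(330) ≈ 18.166*I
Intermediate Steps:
l(v) = 2*v
sqrt((-173 - 1*161) + l(A(2))) = sqrt((-173 - 1*161) + 2*2) = sqrt((-173 - 161) + 4) = sqrt(-334 + 4) = sqrt(-330) = I*sqrt(330)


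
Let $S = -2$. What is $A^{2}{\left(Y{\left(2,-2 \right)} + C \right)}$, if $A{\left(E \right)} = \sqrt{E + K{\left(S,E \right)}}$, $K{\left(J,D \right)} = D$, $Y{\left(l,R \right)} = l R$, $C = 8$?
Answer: $8$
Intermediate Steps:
$Y{\left(l,R \right)} = R l$
$A{\left(E \right)} = \sqrt{2} \sqrt{E}$ ($A{\left(E \right)} = \sqrt{E + E} = \sqrt{2 E} = \sqrt{2} \sqrt{E}$)
$A^{2}{\left(Y{\left(2,-2 \right)} + C \right)} = \left(\sqrt{2} \sqrt{\left(-2\right) 2 + 8}\right)^{2} = \left(\sqrt{2} \sqrt{-4 + 8}\right)^{2} = \left(\sqrt{2} \sqrt{4}\right)^{2} = \left(\sqrt{2} \cdot 2\right)^{2} = \left(2 \sqrt{2}\right)^{2} = 8$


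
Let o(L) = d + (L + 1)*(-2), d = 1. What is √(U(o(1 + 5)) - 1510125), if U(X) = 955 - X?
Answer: I*√1509157 ≈ 1228.5*I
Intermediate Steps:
o(L) = -1 - 2*L (o(L) = 1 + (L + 1)*(-2) = 1 + (1 + L)*(-2) = 1 + (-2 - 2*L) = -1 - 2*L)
√(U(o(1 + 5)) - 1510125) = √((955 - (-1 - 2*(1 + 5))) - 1510125) = √((955 - (-1 - 2*6)) - 1510125) = √((955 - (-1 - 12)) - 1510125) = √((955 - 1*(-13)) - 1510125) = √((955 + 13) - 1510125) = √(968 - 1510125) = √(-1509157) = I*√1509157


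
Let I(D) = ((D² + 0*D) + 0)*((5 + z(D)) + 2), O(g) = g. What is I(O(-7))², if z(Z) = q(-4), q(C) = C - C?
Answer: 117649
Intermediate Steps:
q(C) = 0
z(Z) = 0
I(D) = 7*D² (I(D) = ((D² + 0*D) + 0)*((5 + 0) + 2) = ((D² + 0) + 0)*(5 + 2) = (D² + 0)*7 = D²*7 = 7*D²)
I(O(-7))² = (7*(-7)²)² = (7*49)² = 343² = 117649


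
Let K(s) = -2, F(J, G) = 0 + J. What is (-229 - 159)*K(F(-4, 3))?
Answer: 776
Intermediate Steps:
F(J, G) = J
(-229 - 159)*K(F(-4, 3)) = (-229 - 159)*(-2) = -388*(-2) = 776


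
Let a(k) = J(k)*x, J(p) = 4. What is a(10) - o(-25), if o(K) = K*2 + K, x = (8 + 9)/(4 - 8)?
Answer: 58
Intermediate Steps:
x = -17/4 (x = 17/(-4) = 17*(-1/4) = -17/4 ≈ -4.2500)
a(k) = -17 (a(k) = 4*(-17/4) = -17)
o(K) = 3*K (o(K) = 2*K + K = 3*K)
a(10) - o(-25) = -17 - 3*(-25) = -17 - 1*(-75) = -17 + 75 = 58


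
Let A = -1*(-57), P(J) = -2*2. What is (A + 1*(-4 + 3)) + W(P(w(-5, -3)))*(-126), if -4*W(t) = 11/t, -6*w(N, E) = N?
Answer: -245/8 ≈ -30.625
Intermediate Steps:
w(N, E) = -N/6
P(J) = -4
A = 57
W(t) = -11/(4*t)
(A + 1*(-4 + 3)) + W(P(w(-5, -3)))*(-126) = (57 + 1*(-4 + 3)) - 11/4/(-4)*(-126) = (57 + 1*(-1)) - 11/4*(-¼)*(-126) = (57 - 1) + (11/16)*(-126) = 56 - 693/8 = -245/8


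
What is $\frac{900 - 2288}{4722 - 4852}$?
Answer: $\frac{694}{65} \approx 10.677$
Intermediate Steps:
$\frac{900 - 2288}{4722 - 4852} = - \frac{1388}{-130} = \left(-1388\right) \left(- \frac{1}{130}\right) = \frac{694}{65}$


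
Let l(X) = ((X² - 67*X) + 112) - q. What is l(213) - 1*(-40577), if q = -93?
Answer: 71880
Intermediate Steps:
l(X) = 205 + X² - 67*X (l(X) = ((X² - 67*X) + 112) - 1*(-93) = (112 + X² - 67*X) + 93 = 205 + X² - 67*X)
l(213) - 1*(-40577) = (205 + 213² - 67*213) - 1*(-40577) = (205 + 45369 - 14271) + 40577 = 31303 + 40577 = 71880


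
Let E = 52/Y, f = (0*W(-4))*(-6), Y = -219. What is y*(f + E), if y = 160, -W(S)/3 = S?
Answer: -8320/219 ≈ -37.991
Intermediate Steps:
W(S) = -3*S
f = 0 (f = (0*(-3*(-4)))*(-6) = (0*12)*(-6) = 0*(-6) = 0)
E = -52/219 (E = 52/(-219) = 52*(-1/219) = -52/219 ≈ -0.23744)
y*(f + E) = 160*(0 - 52/219) = 160*(-52/219) = -8320/219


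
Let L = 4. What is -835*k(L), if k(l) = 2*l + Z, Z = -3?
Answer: -4175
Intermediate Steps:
k(l) = -3 + 2*l (k(l) = 2*l - 3 = -3 + 2*l)
-835*k(L) = -835*(-3 + 2*4) = -835*(-3 + 8) = -835*5 = -4175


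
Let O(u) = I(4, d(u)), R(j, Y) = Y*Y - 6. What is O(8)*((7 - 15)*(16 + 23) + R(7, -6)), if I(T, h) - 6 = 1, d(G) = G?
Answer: -1974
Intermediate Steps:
R(j, Y) = -6 + Y² (R(j, Y) = Y² - 6 = -6 + Y²)
I(T, h) = 7 (I(T, h) = 6 + 1 = 7)
O(u) = 7
O(8)*((7 - 15)*(16 + 23) + R(7, -6)) = 7*((7 - 15)*(16 + 23) + (-6 + (-6)²)) = 7*(-8*39 + (-6 + 36)) = 7*(-312 + 30) = 7*(-282) = -1974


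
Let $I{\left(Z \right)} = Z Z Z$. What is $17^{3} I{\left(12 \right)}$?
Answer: $8489664$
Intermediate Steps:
$I{\left(Z \right)} = Z^{3}$ ($I{\left(Z \right)} = Z^{2} Z = Z^{3}$)
$17^{3} I{\left(12 \right)} = 17^{3} \cdot 12^{3} = 4913 \cdot 1728 = 8489664$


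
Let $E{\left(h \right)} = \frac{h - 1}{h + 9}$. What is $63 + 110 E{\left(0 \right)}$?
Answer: $\frac{457}{9} \approx 50.778$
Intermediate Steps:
$E{\left(h \right)} = \frac{-1 + h}{9 + h}$
$63 + 110 E{\left(0 \right)} = 63 + 110 \frac{-1 + 0}{9 + 0} = 63 + 110 \cdot \frac{1}{9} \left(-1\right) = 63 + 110 \left(- \frac{1}{9}\right) = 63 - \frac{110}{9} = \frac{457}{9}$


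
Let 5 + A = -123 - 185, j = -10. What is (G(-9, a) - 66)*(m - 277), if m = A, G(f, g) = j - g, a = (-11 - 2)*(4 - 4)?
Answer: 44840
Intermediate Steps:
a = 0 (a = -13*0 = 0)
G(f, g) = -10 - g
A = -313 (A = -5 + (-123 - 185) = -5 - 308 = -313)
m = -313
(G(-9, a) - 66)*(m - 277) = ((-10 - 1*0) - 66)*(-313 - 277) = ((-10 + 0) - 66)*(-590) = (-10 - 66)*(-590) = -76*(-590) = 44840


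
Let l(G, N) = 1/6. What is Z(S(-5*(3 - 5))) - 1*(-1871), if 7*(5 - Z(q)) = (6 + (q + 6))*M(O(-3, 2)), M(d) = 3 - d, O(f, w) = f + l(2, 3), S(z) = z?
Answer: 5573/3 ≈ 1857.7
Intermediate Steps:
l(G, N) = ⅙
O(f, w) = ⅙ + f (O(f, w) = f + ⅙ = ⅙ + f)
Z(q) = -5 - 5*q/6 (Z(q) = 5 - (6 + (q + 6))*(3 - (⅙ - 3))/7 = 5 - (6 + (6 + q))*(3 - 1*(-17/6))/7 = 5 - (12 + q)*(3 + 17/6)/7 = 5 - (12 + q)*35/(7*6) = 5 - (70 + 35*q/6)/7 = 5 + (-10 - 5*q/6) = -5 - 5*q/6)
Z(S(-5*(3 - 5))) - 1*(-1871) = (-5 - (-25)*(3 - 5)/6) - 1*(-1871) = (-5 - (-25)*(-2)/6) + 1871 = (-5 - ⅚*10) + 1871 = (-5 - 25/3) + 1871 = -40/3 + 1871 = 5573/3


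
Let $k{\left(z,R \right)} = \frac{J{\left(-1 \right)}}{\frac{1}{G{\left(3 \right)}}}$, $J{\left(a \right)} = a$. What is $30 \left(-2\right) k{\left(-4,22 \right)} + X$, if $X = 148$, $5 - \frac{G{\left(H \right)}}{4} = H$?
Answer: $628$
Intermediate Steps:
$G{\left(H \right)} = 20 - 4 H$
$k{\left(z,R \right)} = -8$ ($k{\left(z,R \right)} = - \frac{1}{\frac{1}{20 - 12}} = - \frac{1}{\frac{1}{8}} = \left(-1\right) 8 = -8$)
$30 \left(-2\right) k{\left(-4,22 \right)} + X = 30 \left(-2\right) \left(-8\right) + 148 = \left(-60\right) \left(-8\right) + 148 = 480 + 148 = 628$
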